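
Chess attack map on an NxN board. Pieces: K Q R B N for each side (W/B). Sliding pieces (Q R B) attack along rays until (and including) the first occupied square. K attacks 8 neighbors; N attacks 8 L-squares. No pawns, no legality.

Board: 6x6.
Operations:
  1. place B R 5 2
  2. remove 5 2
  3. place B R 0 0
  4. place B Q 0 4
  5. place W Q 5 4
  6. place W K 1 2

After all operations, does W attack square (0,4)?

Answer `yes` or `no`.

Op 1: place BR@(5,2)
Op 2: remove (5,2)
Op 3: place BR@(0,0)
Op 4: place BQ@(0,4)
Op 5: place WQ@(5,4)
Op 6: place WK@(1,2)
Per-piece attacks for W:
  WK@(1,2): attacks (1,3) (1,1) (2,2) (0,2) (2,3) (2,1) (0,3) (0,1)
  WQ@(5,4): attacks (5,5) (5,3) (5,2) (5,1) (5,0) (4,4) (3,4) (2,4) (1,4) (0,4) (4,5) (4,3) (3,2) (2,1) (1,0) [ray(-1,0) blocked at (0,4)]
W attacks (0,4): yes

Answer: yes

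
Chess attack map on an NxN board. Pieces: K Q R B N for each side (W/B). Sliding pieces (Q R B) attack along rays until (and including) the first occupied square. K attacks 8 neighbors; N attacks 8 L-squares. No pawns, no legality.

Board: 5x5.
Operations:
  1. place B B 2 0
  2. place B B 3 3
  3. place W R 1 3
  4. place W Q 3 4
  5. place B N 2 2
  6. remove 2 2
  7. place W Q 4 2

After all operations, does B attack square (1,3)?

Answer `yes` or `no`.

Answer: no

Derivation:
Op 1: place BB@(2,0)
Op 2: place BB@(3,3)
Op 3: place WR@(1,3)
Op 4: place WQ@(3,4)
Op 5: place BN@(2,2)
Op 6: remove (2,2)
Op 7: place WQ@(4,2)
Per-piece attacks for B:
  BB@(2,0): attacks (3,1) (4,2) (1,1) (0,2) [ray(1,1) blocked at (4,2)]
  BB@(3,3): attacks (4,4) (4,2) (2,4) (2,2) (1,1) (0,0) [ray(1,-1) blocked at (4,2)]
B attacks (1,3): no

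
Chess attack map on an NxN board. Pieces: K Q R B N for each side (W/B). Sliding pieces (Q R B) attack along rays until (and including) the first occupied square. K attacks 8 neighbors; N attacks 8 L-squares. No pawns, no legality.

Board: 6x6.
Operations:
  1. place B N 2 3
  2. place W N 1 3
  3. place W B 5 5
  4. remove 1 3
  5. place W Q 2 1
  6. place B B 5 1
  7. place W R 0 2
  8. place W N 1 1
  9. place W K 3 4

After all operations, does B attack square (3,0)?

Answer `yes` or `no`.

Answer: no

Derivation:
Op 1: place BN@(2,3)
Op 2: place WN@(1,3)
Op 3: place WB@(5,5)
Op 4: remove (1,3)
Op 5: place WQ@(2,1)
Op 6: place BB@(5,1)
Op 7: place WR@(0,2)
Op 8: place WN@(1,1)
Op 9: place WK@(3,4)
Per-piece attacks for B:
  BN@(2,3): attacks (3,5) (4,4) (1,5) (0,4) (3,1) (4,2) (1,1) (0,2)
  BB@(5,1): attacks (4,2) (3,3) (2,4) (1,5) (4,0)
B attacks (3,0): no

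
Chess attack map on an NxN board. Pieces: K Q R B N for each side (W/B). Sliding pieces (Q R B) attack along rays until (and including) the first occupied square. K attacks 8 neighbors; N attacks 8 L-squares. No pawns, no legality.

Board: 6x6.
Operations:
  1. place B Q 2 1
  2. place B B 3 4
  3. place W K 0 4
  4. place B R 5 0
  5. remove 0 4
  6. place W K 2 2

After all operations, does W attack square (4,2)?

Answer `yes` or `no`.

Op 1: place BQ@(2,1)
Op 2: place BB@(3,4)
Op 3: place WK@(0,4)
Op 4: place BR@(5,0)
Op 5: remove (0,4)
Op 6: place WK@(2,2)
Per-piece attacks for W:
  WK@(2,2): attacks (2,3) (2,1) (3,2) (1,2) (3,3) (3,1) (1,3) (1,1)
W attacks (4,2): no

Answer: no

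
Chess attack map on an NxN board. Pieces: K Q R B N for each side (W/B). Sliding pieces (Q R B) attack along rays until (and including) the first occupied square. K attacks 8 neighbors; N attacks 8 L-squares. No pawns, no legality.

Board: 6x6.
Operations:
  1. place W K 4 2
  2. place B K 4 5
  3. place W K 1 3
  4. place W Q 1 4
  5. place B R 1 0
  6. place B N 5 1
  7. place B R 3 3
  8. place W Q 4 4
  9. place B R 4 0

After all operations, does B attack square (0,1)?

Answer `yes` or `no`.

Op 1: place WK@(4,2)
Op 2: place BK@(4,5)
Op 3: place WK@(1,3)
Op 4: place WQ@(1,4)
Op 5: place BR@(1,0)
Op 6: place BN@(5,1)
Op 7: place BR@(3,3)
Op 8: place WQ@(4,4)
Op 9: place BR@(4,0)
Per-piece attacks for B:
  BR@(1,0): attacks (1,1) (1,2) (1,3) (2,0) (3,0) (4,0) (0,0) [ray(0,1) blocked at (1,3); ray(1,0) blocked at (4,0)]
  BR@(3,3): attacks (3,4) (3,5) (3,2) (3,1) (3,0) (4,3) (5,3) (2,3) (1,3) [ray(-1,0) blocked at (1,3)]
  BR@(4,0): attacks (4,1) (4,2) (5,0) (3,0) (2,0) (1,0) [ray(0,1) blocked at (4,2); ray(-1,0) blocked at (1,0)]
  BK@(4,5): attacks (4,4) (5,5) (3,5) (5,4) (3,4)
  BN@(5,1): attacks (4,3) (3,2) (3,0)
B attacks (0,1): no

Answer: no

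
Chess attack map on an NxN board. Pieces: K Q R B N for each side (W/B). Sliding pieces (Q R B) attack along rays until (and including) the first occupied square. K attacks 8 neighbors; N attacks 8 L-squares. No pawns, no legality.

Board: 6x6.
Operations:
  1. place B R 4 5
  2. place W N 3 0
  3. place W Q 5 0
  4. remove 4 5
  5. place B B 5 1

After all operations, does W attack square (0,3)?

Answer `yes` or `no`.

Op 1: place BR@(4,5)
Op 2: place WN@(3,0)
Op 3: place WQ@(5,0)
Op 4: remove (4,5)
Op 5: place BB@(5,1)
Per-piece attacks for W:
  WN@(3,0): attacks (4,2) (5,1) (2,2) (1,1)
  WQ@(5,0): attacks (5,1) (4,0) (3,0) (4,1) (3,2) (2,3) (1,4) (0,5) [ray(0,1) blocked at (5,1); ray(-1,0) blocked at (3,0)]
W attacks (0,3): no

Answer: no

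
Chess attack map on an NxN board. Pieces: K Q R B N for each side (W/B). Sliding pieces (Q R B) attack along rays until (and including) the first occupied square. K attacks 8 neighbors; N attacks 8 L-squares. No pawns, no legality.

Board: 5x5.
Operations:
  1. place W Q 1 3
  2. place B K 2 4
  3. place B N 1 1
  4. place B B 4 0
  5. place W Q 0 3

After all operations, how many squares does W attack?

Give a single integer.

Answer: 18

Derivation:
Op 1: place WQ@(1,3)
Op 2: place BK@(2,4)
Op 3: place BN@(1,1)
Op 4: place BB@(4,0)
Op 5: place WQ@(0,3)
Per-piece attacks for W:
  WQ@(0,3): attacks (0,4) (0,2) (0,1) (0,0) (1,3) (1,4) (1,2) (2,1) (3,0) [ray(1,0) blocked at (1,3)]
  WQ@(1,3): attacks (1,4) (1,2) (1,1) (2,3) (3,3) (4,3) (0,3) (2,4) (2,2) (3,1) (4,0) (0,4) (0,2) [ray(0,-1) blocked at (1,1); ray(-1,0) blocked at (0,3); ray(1,1) blocked at (2,4); ray(1,-1) blocked at (4,0)]
Union (18 distinct): (0,0) (0,1) (0,2) (0,3) (0,4) (1,1) (1,2) (1,3) (1,4) (2,1) (2,2) (2,3) (2,4) (3,0) (3,1) (3,3) (4,0) (4,3)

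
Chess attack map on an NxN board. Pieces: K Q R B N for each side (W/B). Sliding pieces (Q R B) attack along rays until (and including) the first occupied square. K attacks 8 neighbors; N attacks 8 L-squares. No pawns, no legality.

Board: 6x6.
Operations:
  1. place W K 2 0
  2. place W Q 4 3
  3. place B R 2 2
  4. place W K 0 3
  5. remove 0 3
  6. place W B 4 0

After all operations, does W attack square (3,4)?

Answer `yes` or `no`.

Op 1: place WK@(2,0)
Op 2: place WQ@(4,3)
Op 3: place BR@(2,2)
Op 4: place WK@(0,3)
Op 5: remove (0,3)
Op 6: place WB@(4,0)
Per-piece attacks for W:
  WK@(2,0): attacks (2,1) (3,0) (1,0) (3,1) (1,1)
  WB@(4,0): attacks (5,1) (3,1) (2,2) [ray(-1,1) blocked at (2,2)]
  WQ@(4,3): attacks (4,4) (4,5) (4,2) (4,1) (4,0) (5,3) (3,3) (2,3) (1,3) (0,3) (5,4) (5,2) (3,4) (2,5) (3,2) (2,1) (1,0) [ray(0,-1) blocked at (4,0)]
W attacks (3,4): yes

Answer: yes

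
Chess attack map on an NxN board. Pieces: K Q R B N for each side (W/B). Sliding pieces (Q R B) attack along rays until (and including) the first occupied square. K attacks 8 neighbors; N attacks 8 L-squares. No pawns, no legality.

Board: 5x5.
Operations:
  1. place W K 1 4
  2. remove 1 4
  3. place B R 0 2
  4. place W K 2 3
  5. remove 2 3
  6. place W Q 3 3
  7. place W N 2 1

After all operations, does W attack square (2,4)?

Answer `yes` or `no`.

Answer: yes

Derivation:
Op 1: place WK@(1,4)
Op 2: remove (1,4)
Op 3: place BR@(0,2)
Op 4: place WK@(2,3)
Op 5: remove (2,3)
Op 6: place WQ@(3,3)
Op 7: place WN@(2,1)
Per-piece attacks for W:
  WN@(2,1): attacks (3,3) (4,2) (1,3) (0,2) (4,0) (0,0)
  WQ@(3,3): attacks (3,4) (3,2) (3,1) (3,0) (4,3) (2,3) (1,3) (0,3) (4,4) (4,2) (2,4) (2,2) (1,1) (0,0)
W attacks (2,4): yes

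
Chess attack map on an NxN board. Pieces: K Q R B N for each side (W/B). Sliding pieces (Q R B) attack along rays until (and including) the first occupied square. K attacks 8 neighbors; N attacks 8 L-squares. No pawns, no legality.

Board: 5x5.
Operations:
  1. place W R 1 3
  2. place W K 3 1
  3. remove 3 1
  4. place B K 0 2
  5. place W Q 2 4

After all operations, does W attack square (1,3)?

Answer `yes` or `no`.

Answer: yes

Derivation:
Op 1: place WR@(1,3)
Op 2: place WK@(3,1)
Op 3: remove (3,1)
Op 4: place BK@(0,2)
Op 5: place WQ@(2,4)
Per-piece attacks for W:
  WR@(1,3): attacks (1,4) (1,2) (1,1) (1,0) (2,3) (3,3) (4,3) (0,3)
  WQ@(2,4): attacks (2,3) (2,2) (2,1) (2,0) (3,4) (4,4) (1,4) (0,4) (3,3) (4,2) (1,3) [ray(-1,-1) blocked at (1,3)]
W attacks (1,3): yes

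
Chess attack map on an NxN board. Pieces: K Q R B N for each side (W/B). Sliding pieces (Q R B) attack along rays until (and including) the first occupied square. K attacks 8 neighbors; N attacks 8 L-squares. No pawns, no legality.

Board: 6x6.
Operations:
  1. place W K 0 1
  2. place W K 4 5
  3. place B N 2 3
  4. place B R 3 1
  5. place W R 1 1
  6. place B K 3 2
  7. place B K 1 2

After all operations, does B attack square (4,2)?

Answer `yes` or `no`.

Answer: yes

Derivation:
Op 1: place WK@(0,1)
Op 2: place WK@(4,5)
Op 3: place BN@(2,3)
Op 4: place BR@(3,1)
Op 5: place WR@(1,1)
Op 6: place BK@(3,2)
Op 7: place BK@(1,2)
Per-piece attacks for B:
  BK@(1,2): attacks (1,3) (1,1) (2,2) (0,2) (2,3) (2,1) (0,3) (0,1)
  BN@(2,3): attacks (3,5) (4,4) (1,5) (0,4) (3,1) (4,2) (1,1) (0,2)
  BR@(3,1): attacks (3,2) (3,0) (4,1) (5,1) (2,1) (1,1) [ray(0,1) blocked at (3,2); ray(-1,0) blocked at (1,1)]
  BK@(3,2): attacks (3,3) (3,1) (4,2) (2,2) (4,3) (4,1) (2,3) (2,1)
B attacks (4,2): yes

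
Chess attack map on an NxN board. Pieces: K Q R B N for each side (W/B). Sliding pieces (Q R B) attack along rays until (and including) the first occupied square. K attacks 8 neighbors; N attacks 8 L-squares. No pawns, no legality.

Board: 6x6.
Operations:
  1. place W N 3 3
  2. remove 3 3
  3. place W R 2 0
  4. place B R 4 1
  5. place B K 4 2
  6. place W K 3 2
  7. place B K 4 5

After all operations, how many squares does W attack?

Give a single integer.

Answer: 15

Derivation:
Op 1: place WN@(3,3)
Op 2: remove (3,3)
Op 3: place WR@(2,0)
Op 4: place BR@(4,1)
Op 5: place BK@(4,2)
Op 6: place WK@(3,2)
Op 7: place BK@(4,5)
Per-piece attacks for W:
  WR@(2,0): attacks (2,1) (2,2) (2,3) (2,4) (2,5) (3,0) (4,0) (5,0) (1,0) (0,0)
  WK@(3,2): attacks (3,3) (3,1) (4,2) (2,2) (4,3) (4,1) (2,3) (2,1)
Union (15 distinct): (0,0) (1,0) (2,1) (2,2) (2,3) (2,4) (2,5) (3,0) (3,1) (3,3) (4,0) (4,1) (4,2) (4,3) (5,0)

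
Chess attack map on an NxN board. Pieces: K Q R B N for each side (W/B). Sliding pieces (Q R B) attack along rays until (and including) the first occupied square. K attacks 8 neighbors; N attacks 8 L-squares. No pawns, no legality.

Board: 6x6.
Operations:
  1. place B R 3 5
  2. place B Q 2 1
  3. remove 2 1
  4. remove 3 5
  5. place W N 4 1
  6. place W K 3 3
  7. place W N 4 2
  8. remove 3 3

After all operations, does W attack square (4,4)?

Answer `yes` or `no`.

Op 1: place BR@(3,5)
Op 2: place BQ@(2,1)
Op 3: remove (2,1)
Op 4: remove (3,5)
Op 5: place WN@(4,1)
Op 6: place WK@(3,3)
Op 7: place WN@(4,2)
Op 8: remove (3,3)
Per-piece attacks for W:
  WN@(4,1): attacks (5,3) (3,3) (2,2) (2,0)
  WN@(4,2): attacks (5,4) (3,4) (2,3) (5,0) (3,0) (2,1)
W attacks (4,4): no

Answer: no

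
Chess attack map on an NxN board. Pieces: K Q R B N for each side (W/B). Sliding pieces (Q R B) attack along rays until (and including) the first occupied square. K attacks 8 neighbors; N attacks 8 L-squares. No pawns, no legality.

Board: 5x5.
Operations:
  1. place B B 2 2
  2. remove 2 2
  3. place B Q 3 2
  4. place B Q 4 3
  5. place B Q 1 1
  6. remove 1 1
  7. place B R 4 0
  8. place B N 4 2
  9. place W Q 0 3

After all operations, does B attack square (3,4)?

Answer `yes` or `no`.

Answer: yes

Derivation:
Op 1: place BB@(2,2)
Op 2: remove (2,2)
Op 3: place BQ@(3,2)
Op 4: place BQ@(4,3)
Op 5: place BQ@(1,1)
Op 6: remove (1,1)
Op 7: place BR@(4,0)
Op 8: place BN@(4,2)
Op 9: place WQ@(0,3)
Per-piece attacks for B:
  BQ@(3,2): attacks (3,3) (3,4) (3,1) (3,0) (4,2) (2,2) (1,2) (0,2) (4,3) (4,1) (2,3) (1,4) (2,1) (1,0) [ray(1,0) blocked at (4,2); ray(1,1) blocked at (4,3)]
  BR@(4,0): attacks (4,1) (4,2) (3,0) (2,0) (1,0) (0,0) [ray(0,1) blocked at (4,2)]
  BN@(4,2): attacks (3,4) (2,3) (3,0) (2,1)
  BQ@(4,3): attacks (4,4) (4,2) (3,3) (2,3) (1,3) (0,3) (3,4) (3,2) [ray(0,-1) blocked at (4,2); ray(-1,0) blocked at (0,3); ray(-1,-1) blocked at (3,2)]
B attacks (3,4): yes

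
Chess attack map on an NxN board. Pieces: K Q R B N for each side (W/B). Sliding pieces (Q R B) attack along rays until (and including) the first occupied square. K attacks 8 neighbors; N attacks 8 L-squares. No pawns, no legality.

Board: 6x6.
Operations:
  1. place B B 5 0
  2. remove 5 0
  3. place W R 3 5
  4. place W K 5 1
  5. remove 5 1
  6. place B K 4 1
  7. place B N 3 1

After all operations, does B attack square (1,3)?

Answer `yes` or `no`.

Answer: no

Derivation:
Op 1: place BB@(5,0)
Op 2: remove (5,0)
Op 3: place WR@(3,5)
Op 4: place WK@(5,1)
Op 5: remove (5,1)
Op 6: place BK@(4,1)
Op 7: place BN@(3,1)
Per-piece attacks for B:
  BN@(3,1): attacks (4,3) (5,2) (2,3) (1,2) (5,0) (1,0)
  BK@(4,1): attacks (4,2) (4,0) (5,1) (3,1) (5,2) (5,0) (3,2) (3,0)
B attacks (1,3): no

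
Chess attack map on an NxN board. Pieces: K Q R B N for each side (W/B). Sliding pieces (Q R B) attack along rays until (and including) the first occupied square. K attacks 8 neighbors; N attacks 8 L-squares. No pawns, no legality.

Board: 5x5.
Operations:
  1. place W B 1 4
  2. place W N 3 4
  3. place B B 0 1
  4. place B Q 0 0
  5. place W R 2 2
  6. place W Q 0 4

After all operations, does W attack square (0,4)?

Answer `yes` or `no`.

Answer: no

Derivation:
Op 1: place WB@(1,4)
Op 2: place WN@(3,4)
Op 3: place BB@(0,1)
Op 4: place BQ@(0,0)
Op 5: place WR@(2,2)
Op 6: place WQ@(0,4)
Per-piece attacks for W:
  WQ@(0,4): attacks (0,3) (0,2) (0,1) (1,4) (1,3) (2,2) [ray(0,-1) blocked at (0,1); ray(1,0) blocked at (1,4); ray(1,-1) blocked at (2,2)]
  WB@(1,4): attacks (2,3) (3,2) (4,1) (0,3)
  WR@(2,2): attacks (2,3) (2,4) (2,1) (2,0) (3,2) (4,2) (1,2) (0,2)
  WN@(3,4): attacks (4,2) (2,2) (1,3)
W attacks (0,4): no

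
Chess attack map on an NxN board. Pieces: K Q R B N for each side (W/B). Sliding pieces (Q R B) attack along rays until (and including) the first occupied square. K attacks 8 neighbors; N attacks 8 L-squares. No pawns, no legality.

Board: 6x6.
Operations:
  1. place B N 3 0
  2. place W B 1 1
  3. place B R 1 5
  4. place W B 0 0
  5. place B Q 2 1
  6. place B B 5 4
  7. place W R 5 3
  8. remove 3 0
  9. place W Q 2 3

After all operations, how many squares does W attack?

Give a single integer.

Op 1: place BN@(3,0)
Op 2: place WB@(1,1)
Op 3: place BR@(1,5)
Op 4: place WB@(0,0)
Op 5: place BQ@(2,1)
Op 6: place BB@(5,4)
Op 7: place WR@(5,3)
Op 8: remove (3,0)
Op 9: place WQ@(2,3)
Per-piece attacks for W:
  WB@(0,0): attacks (1,1) [ray(1,1) blocked at (1,1)]
  WB@(1,1): attacks (2,2) (3,3) (4,4) (5,5) (2,0) (0,2) (0,0) [ray(-1,-1) blocked at (0,0)]
  WQ@(2,3): attacks (2,4) (2,5) (2,2) (2,1) (3,3) (4,3) (5,3) (1,3) (0,3) (3,4) (4,5) (3,2) (4,1) (5,0) (1,4) (0,5) (1,2) (0,1) [ray(0,-1) blocked at (2,1); ray(1,0) blocked at (5,3)]
  WR@(5,3): attacks (5,4) (5,2) (5,1) (5,0) (4,3) (3,3) (2,3) [ray(0,1) blocked at (5,4); ray(-1,0) blocked at (2,3)]
Union (28 distinct): (0,0) (0,1) (0,2) (0,3) (0,5) (1,1) (1,2) (1,3) (1,4) (2,0) (2,1) (2,2) (2,3) (2,4) (2,5) (3,2) (3,3) (3,4) (4,1) (4,3) (4,4) (4,5) (5,0) (5,1) (5,2) (5,3) (5,4) (5,5)

Answer: 28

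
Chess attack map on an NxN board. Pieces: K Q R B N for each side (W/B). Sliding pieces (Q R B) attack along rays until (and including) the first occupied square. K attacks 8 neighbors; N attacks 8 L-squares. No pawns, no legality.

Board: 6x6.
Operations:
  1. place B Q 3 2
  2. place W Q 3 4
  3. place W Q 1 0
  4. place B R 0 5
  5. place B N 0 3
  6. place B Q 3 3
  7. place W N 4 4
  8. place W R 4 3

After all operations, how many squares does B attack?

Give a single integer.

Op 1: place BQ@(3,2)
Op 2: place WQ@(3,4)
Op 3: place WQ@(1,0)
Op 4: place BR@(0,5)
Op 5: place BN@(0,3)
Op 6: place BQ@(3,3)
Op 7: place WN@(4,4)
Op 8: place WR@(4,3)
Per-piece attacks for B:
  BN@(0,3): attacks (1,5) (2,4) (1,1) (2,2)
  BR@(0,5): attacks (0,4) (0,3) (1,5) (2,5) (3,5) (4,5) (5,5) [ray(0,-1) blocked at (0,3)]
  BQ@(3,2): attacks (3,3) (3,1) (3,0) (4,2) (5,2) (2,2) (1,2) (0,2) (4,3) (4,1) (5,0) (2,3) (1,4) (0,5) (2,1) (1,0) [ray(0,1) blocked at (3,3); ray(1,1) blocked at (4,3); ray(-1,1) blocked at (0,5); ray(-1,-1) blocked at (1,0)]
  BQ@(3,3): attacks (3,4) (3,2) (4,3) (2,3) (1,3) (0,3) (4,4) (4,2) (5,1) (2,4) (1,5) (2,2) (1,1) (0,0) [ray(0,1) blocked at (3,4); ray(0,-1) blocked at (3,2); ray(1,0) blocked at (4,3); ray(-1,0) blocked at (0,3); ray(1,1) blocked at (4,4)]
Union (31 distinct): (0,0) (0,2) (0,3) (0,4) (0,5) (1,0) (1,1) (1,2) (1,3) (1,4) (1,5) (2,1) (2,2) (2,3) (2,4) (2,5) (3,0) (3,1) (3,2) (3,3) (3,4) (3,5) (4,1) (4,2) (4,3) (4,4) (4,5) (5,0) (5,1) (5,2) (5,5)

Answer: 31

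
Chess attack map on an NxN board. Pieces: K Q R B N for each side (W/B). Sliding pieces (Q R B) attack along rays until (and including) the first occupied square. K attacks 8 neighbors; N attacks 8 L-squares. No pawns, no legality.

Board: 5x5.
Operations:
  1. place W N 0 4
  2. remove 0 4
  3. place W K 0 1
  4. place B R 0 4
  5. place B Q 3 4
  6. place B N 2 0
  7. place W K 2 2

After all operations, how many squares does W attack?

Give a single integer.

Op 1: place WN@(0,4)
Op 2: remove (0,4)
Op 3: place WK@(0,1)
Op 4: place BR@(0,4)
Op 5: place BQ@(3,4)
Op 6: place BN@(2,0)
Op 7: place WK@(2,2)
Per-piece attacks for W:
  WK@(0,1): attacks (0,2) (0,0) (1,1) (1,2) (1,0)
  WK@(2,2): attacks (2,3) (2,1) (3,2) (1,2) (3,3) (3,1) (1,3) (1,1)
Union (11 distinct): (0,0) (0,2) (1,0) (1,1) (1,2) (1,3) (2,1) (2,3) (3,1) (3,2) (3,3)

Answer: 11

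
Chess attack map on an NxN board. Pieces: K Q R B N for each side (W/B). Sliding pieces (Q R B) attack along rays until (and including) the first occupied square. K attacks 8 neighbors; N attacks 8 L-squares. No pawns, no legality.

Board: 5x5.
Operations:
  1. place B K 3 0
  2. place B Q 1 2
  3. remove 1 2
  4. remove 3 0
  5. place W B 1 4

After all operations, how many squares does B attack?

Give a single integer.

Answer: 0

Derivation:
Op 1: place BK@(3,0)
Op 2: place BQ@(1,2)
Op 3: remove (1,2)
Op 4: remove (3,0)
Op 5: place WB@(1,4)
Per-piece attacks for B:
Union (0 distinct): (none)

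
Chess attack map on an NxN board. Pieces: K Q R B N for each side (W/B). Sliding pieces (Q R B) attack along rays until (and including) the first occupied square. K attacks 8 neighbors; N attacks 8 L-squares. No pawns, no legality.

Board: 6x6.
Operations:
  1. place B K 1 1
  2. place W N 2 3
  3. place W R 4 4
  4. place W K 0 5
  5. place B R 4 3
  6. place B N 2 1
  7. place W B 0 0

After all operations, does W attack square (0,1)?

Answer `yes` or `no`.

Op 1: place BK@(1,1)
Op 2: place WN@(2,3)
Op 3: place WR@(4,4)
Op 4: place WK@(0,5)
Op 5: place BR@(4,3)
Op 6: place BN@(2,1)
Op 7: place WB@(0,0)
Per-piece attacks for W:
  WB@(0,0): attacks (1,1) [ray(1,1) blocked at (1,1)]
  WK@(0,5): attacks (0,4) (1,5) (1,4)
  WN@(2,3): attacks (3,5) (4,4) (1,5) (0,4) (3,1) (4,2) (1,1) (0,2)
  WR@(4,4): attacks (4,5) (4,3) (5,4) (3,4) (2,4) (1,4) (0,4) [ray(0,-1) blocked at (4,3)]
W attacks (0,1): no

Answer: no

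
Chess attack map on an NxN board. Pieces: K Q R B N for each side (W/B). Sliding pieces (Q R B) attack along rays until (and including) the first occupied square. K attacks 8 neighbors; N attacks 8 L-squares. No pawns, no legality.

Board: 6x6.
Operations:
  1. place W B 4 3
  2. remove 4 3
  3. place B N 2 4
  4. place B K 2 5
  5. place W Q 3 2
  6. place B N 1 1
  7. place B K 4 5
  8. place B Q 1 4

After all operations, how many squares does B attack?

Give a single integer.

Op 1: place WB@(4,3)
Op 2: remove (4,3)
Op 3: place BN@(2,4)
Op 4: place BK@(2,5)
Op 5: place WQ@(3,2)
Op 6: place BN@(1,1)
Op 7: place BK@(4,5)
Op 8: place BQ@(1,4)
Per-piece attacks for B:
  BN@(1,1): attacks (2,3) (3,2) (0,3) (3,0)
  BQ@(1,4): attacks (1,5) (1,3) (1,2) (1,1) (2,4) (0,4) (2,5) (2,3) (3,2) (0,5) (0,3) [ray(0,-1) blocked at (1,1); ray(1,0) blocked at (2,4); ray(1,1) blocked at (2,5); ray(1,-1) blocked at (3,2)]
  BN@(2,4): attacks (4,5) (0,5) (3,2) (4,3) (1,2) (0,3)
  BK@(2,5): attacks (2,4) (3,5) (1,5) (3,4) (1,4)
  BK@(4,5): attacks (4,4) (5,5) (3,5) (5,4) (3,4)
Union (20 distinct): (0,3) (0,4) (0,5) (1,1) (1,2) (1,3) (1,4) (1,5) (2,3) (2,4) (2,5) (3,0) (3,2) (3,4) (3,5) (4,3) (4,4) (4,5) (5,4) (5,5)

Answer: 20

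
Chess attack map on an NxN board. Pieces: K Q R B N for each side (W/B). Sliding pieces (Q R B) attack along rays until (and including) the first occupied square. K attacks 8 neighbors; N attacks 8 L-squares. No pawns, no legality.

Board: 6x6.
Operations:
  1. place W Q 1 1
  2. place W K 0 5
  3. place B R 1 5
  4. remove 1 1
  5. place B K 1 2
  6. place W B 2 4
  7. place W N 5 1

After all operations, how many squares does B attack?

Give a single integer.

Op 1: place WQ@(1,1)
Op 2: place WK@(0,5)
Op 3: place BR@(1,5)
Op 4: remove (1,1)
Op 5: place BK@(1,2)
Op 6: place WB@(2,4)
Op 7: place WN@(5,1)
Per-piece attacks for B:
  BK@(1,2): attacks (1,3) (1,1) (2,2) (0,2) (2,3) (2,1) (0,3) (0,1)
  BR@(1,5): attacks (1,4) (1,3) (1,2) (2,5) (3,5) (4,5) (5,5) (0,5) [ray(0,-1) blocked at (1,2); ray(-1,0) blocked at (0,5)]
Union (15 distinct): (0,1) (0,2) (0,3) (0,5) (1,1) (1,2) (1,3) (1,4) (2,1) (2,2) (2,3) (2,5) (3,5) (4,5) (5,5)

Answer: 15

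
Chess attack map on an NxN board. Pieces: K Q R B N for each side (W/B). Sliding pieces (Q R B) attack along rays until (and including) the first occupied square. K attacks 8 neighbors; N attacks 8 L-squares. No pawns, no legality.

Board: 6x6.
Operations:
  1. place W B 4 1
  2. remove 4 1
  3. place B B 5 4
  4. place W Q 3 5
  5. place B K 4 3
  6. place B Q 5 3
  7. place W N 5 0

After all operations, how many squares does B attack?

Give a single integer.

Op 1: place WB@(4,1)
Op 2: remove (4,1)
Op 3: place BB@(5,4)
Op 4: place WQ@(3,5)
Op 5: place BK@(4,3)
Op 6: place BQ@(5,3)
Op 7: place WN@(5,0)
Per-piece attacks for B:
  BK@(4,3): attacks (4,4) (4,2) (5,3) (3,3) (5,4) (5,2) (3,4) (3,2)
  BQ@(5,3): attacks (5,4) (5,2) (5,1) (5,0) (4,3) (4,4) (3,5) (4,2) (3,1) (2,0) [ray(0,1) blocked at (5,4); ray(0,-1) blocked at (5,0); ray(-1,0) blocked at (4,3); ray(-1,1) blocked at (3,5)]
  BB@(5,4): attacks (4,5) (4,3) [ray(-1,-1) blocked at (4,3)]
Union (15 distinct): (2,0) (3,1) (3,2) (3,3) (3,4) (3,5) (4,2) (4,3) (4,4) (4,5) (5,0) (5,1) (5,2) (5,3) (5,4)

Answer: 15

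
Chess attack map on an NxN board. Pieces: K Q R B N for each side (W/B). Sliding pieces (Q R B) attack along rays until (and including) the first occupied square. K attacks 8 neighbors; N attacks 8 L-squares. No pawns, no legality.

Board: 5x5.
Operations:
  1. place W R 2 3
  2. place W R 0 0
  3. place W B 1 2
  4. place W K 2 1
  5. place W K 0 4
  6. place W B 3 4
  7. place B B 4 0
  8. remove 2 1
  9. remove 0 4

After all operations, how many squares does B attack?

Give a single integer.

Answer: 4

Derivation:
Op 1: place WR@(2,3)
Op 2: place WR@(0,0)
Op 3: place WB@(1,2)
Op 4: place WK@(2,1)
Op 5: place WK@(0,4)
Op 6: place WB@(3,4)
Op 7: place BB@(4,0)
Op 8: remove (2,1)
Op 9: remove (0,4)
Per-piece attacks for B:
  BB@(4,0): attacks (3,1) (2,2) (1,3) (0,4)
Union (4 distinct): (0,4) (1,3) (2,2) (3,1)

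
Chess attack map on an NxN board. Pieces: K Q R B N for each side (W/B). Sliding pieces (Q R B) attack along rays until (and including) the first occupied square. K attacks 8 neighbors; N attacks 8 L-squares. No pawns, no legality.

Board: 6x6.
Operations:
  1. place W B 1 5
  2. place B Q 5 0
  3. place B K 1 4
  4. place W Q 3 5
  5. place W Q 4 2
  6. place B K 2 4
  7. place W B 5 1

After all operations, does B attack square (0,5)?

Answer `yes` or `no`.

Answer: yes

Derivation:
Op 1: place WB@(1,5)
Op 2: place BQ@(5,0)
Op 3: place BK@(1,4)
Op 4: place WQ@(3,5)
Op 5: place WQ@(4,2)
Op 6: place BK@(2,4)
Op 7: place WB@(5,1)
Per-piece attacks for B:
  BK@(1,4): attacks (1,5) (1,3) (2,4) (0,4) (2,5) (2,3) (0,5) (0,3)
  BK@(2,4): attacks (2,5) (2,3) (3,4) (1,4) (3,5) (3,3) (1,5) (1,3)
  BQ@(5,0): attacks (5,1) (4,0) (3,0) (2,0) (1,0) (0,0) (4,1) (3,2) (2,3) (1,4) [ray(0,1) blocked at (5,1); ray(-1,1) blocked at (1,4)]
B attacks (0,5): yes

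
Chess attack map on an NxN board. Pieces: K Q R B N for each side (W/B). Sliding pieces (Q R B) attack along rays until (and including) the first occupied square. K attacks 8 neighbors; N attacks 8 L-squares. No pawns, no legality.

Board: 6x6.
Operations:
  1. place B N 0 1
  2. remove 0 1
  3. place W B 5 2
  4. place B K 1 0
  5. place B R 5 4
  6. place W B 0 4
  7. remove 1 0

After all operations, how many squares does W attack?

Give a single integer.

Op 1: place BN@(0,1)
Op 2: remove (0,1)
Op 3: place WB@(5,2)
Op 4: place BK@(1,0)
Op 5: place BR@(5,4)
Op 6: place WB@(0,4)
Op 7: remove (1,0)
Per-piece attacks for W:
  WB@(0,4): attacks (1,5) (1,3) (2,2) (3,1) (4,0)
  WB@(5,2): attacks (4,3) (3,4) (2,5) (4,1) (3,0)
Union (10 distinct): (1,3) (1,5) (2,2) (2,5) (3,0) (3,1) (3,4) (4,0) (4,1) (4,3)

Answer: 10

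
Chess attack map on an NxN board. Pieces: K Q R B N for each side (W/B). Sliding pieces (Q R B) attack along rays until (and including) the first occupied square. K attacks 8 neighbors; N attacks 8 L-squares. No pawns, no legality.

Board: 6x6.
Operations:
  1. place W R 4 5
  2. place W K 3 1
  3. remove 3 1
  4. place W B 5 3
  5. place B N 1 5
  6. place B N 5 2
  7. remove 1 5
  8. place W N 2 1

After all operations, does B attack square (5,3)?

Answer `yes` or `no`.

Op 1: place WR@(4,5)
Op 2: place WK@(3,1)
Op 3: remove (3,1)
Op 4: place WB@(5,3)
Op 5: place BN@(1,5)
Op 6: place BN@(5,2)
Op 7: remove (1,5)
Op 8: place WN@(2,1)
Per-piece attacks for B:
  BN@(5,2): attacks (4,4) (3,3) (4,0) (3,1)
B attacks (5,3): no

Answer: no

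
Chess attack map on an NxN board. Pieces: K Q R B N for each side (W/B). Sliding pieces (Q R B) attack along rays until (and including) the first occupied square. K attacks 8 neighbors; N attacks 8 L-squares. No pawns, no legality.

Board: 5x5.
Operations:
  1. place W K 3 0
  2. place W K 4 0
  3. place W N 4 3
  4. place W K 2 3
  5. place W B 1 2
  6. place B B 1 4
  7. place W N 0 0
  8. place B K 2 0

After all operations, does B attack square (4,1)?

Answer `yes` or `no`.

Answer: no

Derivation:
Op 1: place WK@(3,0)
Op 2: place WK@(4,0)
Op 3: place WN@(4,3)
Op 4: place WK@(2,3)
Op 5: place WB@(1,2)
Op 6: place BB@(1,4)
Op 7: place WN@(0,0)
Op 8: place BK@(2,0)
Per-piece attacks for B:
  BB@(1,4): attacks (2,3) (0,3) [ray(1,-1) blocked at (2,3)]
  BK@(2,0): attacks (2,1) (3,0) (1,0) (3,1) (1,1)
B attacks (4,1): no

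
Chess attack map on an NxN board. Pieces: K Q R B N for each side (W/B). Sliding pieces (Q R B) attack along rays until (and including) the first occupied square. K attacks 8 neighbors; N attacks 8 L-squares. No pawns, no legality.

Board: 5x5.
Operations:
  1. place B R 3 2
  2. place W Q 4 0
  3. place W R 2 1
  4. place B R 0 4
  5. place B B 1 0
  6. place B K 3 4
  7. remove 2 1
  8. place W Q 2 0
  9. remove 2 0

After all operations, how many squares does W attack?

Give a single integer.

Op 1: place BR@(3,2)
Op 2: place WQ@(4,0)
Op 3: place WR@(2,1)
Op 4: place BR@(0,4)
Op 5: place BB@(1,0)
Op 6: place BK@(3,4)
Op 7: remove (2,1)
Op 8: place WQ@(2,0)
Op 9: remove (2,0)
Per-piece attacks for W:
  WQ@(4,0): attacks (4,1) (4,2) (4,3) (4,4) (3,0) (2,0) (1,0) (3,1) (2,2) (1,3) (0,4) [ray(-1,0) blocked at (1,0); ray(-1,1) blocked at (0,4)]
Union (11 distinct): (0,4) (1,0) (1,3) (2,0) (2,2) (3,0) (3,1) (4,1) (4,2) (4,3) (4,4)

Answer: 11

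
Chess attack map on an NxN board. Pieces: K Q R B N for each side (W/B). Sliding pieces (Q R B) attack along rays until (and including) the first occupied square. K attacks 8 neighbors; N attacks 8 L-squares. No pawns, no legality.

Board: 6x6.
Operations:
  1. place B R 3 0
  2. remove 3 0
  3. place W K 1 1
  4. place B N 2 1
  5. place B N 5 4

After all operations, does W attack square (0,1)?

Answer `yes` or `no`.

Op 1: place BR@(3,0)
Op 2: remove (3,0)
Op 3: place WK@(1,1)
Op 4: place BN@(2,1)
Op 5: place BN@(5,4)
Per-piece attacks for W:
  WK@(1,1): attacks (1,2) (1,0) (2,1) (0,1) (2,2) (2,0) (0,2) (0,0)
W attacks (0,1): yes

Answer: yes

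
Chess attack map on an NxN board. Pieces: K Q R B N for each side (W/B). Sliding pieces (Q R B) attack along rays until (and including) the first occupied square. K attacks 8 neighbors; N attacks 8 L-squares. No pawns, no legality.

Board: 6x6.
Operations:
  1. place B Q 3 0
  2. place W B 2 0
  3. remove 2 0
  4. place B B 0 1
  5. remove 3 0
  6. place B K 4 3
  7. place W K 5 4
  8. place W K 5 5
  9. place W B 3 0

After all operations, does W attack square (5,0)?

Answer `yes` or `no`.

Answer: no

Derivation:
Op 1: place BQ@(3,0)
Op 2: place WB@(2,0)
Op 3: remove (2,0)
Op 4: place BB@(0,1)
Op 5: remove (3,0)
Op 6: place BK@(4,3)
Op 7: place WK@(5,4)
Op 8: place WK@(5,5)
Op 9: place WB@(3,0)
Per-piece attacks for W:
  WB@(3,0): attacks (4,1) (5,2) (2,1) (1,2) (0,3)
  WK@(5,4): attacks (5,5) (5,3) (4,4) (4,5) (4,3)
  WK@(5,5): attacks (5,4) (4,5) (4,4)
W attacks (5,0): no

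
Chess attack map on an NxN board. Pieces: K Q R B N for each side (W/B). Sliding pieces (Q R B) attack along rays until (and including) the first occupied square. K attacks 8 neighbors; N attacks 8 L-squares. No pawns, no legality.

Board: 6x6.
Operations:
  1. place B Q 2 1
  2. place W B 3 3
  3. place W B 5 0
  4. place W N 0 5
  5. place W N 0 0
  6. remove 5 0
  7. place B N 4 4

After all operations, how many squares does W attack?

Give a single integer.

Op 1: place BQ@(2,1)
Op 2: place WB@(3,3)
Op 3: place WB@(5,0)
Op 4: place WN@(0,5)
Op 5: place WN@(0,0)
Op 6: remove (5,0)
Op 7: place BN@(4,4)
Per-piece attacks for W:
  WN@(0,0): attacks (1,2) (2,1)
  WN@(0,5): attacks (1,3) (2,4)
  WB@(3,3): attacks (4,4) (4,2) (5,1) (2,4) (1,5) (2,2) (1,1) (0,0) [ray(1,1) blocked at (4,4); ray(-1,-1) blocked at (0,0)]
Union (11 distinct): (0,0) (1,1) (1,2) (1,3) (1,5) (2,1) (2,2) (2,4) (4,2) (4,4) (5,1)

Answer: 11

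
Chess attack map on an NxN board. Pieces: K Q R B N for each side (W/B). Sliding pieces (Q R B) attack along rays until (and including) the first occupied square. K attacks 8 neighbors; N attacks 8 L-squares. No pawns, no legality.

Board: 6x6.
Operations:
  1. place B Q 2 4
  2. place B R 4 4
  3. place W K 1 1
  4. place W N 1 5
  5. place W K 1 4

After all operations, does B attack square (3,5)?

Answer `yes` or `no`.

Answer: yes

Derivation:
Op 1: place BQ@(2,4)
Op 2: place BR@(4,4)
Op 3: place WK@(1,1)
Op 4: place WN@(1,5)
Op 5: place WK@(1,4)
Per-piece attacks for B:
  BQ@(2,4): attacks (2,5) (2,3) (2,2) (2,1) (2,0) (3,4) (4,4) (1,4) (3,5) (3,3) (4,2) (5,1) (1,5) (1,3) (0,2) [ray(1,0) blocked at (4,4); ray(-1,0) blocked at (1,4); ray(-1,1) blocked at (1,5)]
  BR@(4,4): attacks (4,5) (4,3) (4,2) (4,1) (4,0) (5,4) (3,4) (2,4) [ray(-1,0) blocked at (2,4)]
B attacks (3,5): yes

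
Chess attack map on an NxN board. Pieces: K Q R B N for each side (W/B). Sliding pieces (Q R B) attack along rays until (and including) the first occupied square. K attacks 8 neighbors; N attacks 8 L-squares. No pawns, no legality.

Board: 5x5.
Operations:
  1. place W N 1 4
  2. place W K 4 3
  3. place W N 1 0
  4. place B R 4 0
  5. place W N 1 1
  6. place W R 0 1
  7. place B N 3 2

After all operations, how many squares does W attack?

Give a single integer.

Op 1: place WN@(1,4)
Op 2: place WK@(4,3)
Op 3: place WN@(1,0)
Op 4: place BR@(4,0)
Op 5: place WN@(1,1)
Op 6: place WR@(0,1)
Op 7: place BN@(3,2)
Per-piece attacks for W:
  WR@(0,1): attacks (0,2) (0,3) (0,4) (0,0) (1,1) [ray(1,0) blocked at (1,1)]
  WN@(1,0): attacks (2,2) (3,1) (0,2)
  WN@(1,1): attacks (2,3) (3,2) (0,3) (3,0)
  WN@(1,4): attacks (2,2) (3,3) (0,2)
  WK@(4,3): attacks (4,4) (4,2) (3,3) (3,4) (3,2)
Union (14 distinct): (0,0) (0,2) (0,3) (0,4) (1,1) (2,2) (2,3) (3,0) (3,1) (3,2) (3,3) (3,4) (4,2) (4,4)

Answer: 14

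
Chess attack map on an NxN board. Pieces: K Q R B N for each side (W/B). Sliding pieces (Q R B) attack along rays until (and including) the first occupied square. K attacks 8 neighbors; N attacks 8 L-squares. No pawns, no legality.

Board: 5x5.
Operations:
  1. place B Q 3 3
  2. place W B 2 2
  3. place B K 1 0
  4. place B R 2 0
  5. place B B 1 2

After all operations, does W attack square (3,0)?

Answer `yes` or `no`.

Op 1: place BQ@(3,3)
Op 2: place WB@(2,2)
Op 3: place BK@(1,0)
Op 4: place BR@(2,0)
Op 5: place BB@(1,2)
Per-piece attacks for W:
  WB@(2,2): attacks (3,3) (3,1) (4,0) (1,3) (0,4) (1,1) (0,0) [ray(1,1) blocked at (3,3)]
W attacks (3,0): no

Answer: no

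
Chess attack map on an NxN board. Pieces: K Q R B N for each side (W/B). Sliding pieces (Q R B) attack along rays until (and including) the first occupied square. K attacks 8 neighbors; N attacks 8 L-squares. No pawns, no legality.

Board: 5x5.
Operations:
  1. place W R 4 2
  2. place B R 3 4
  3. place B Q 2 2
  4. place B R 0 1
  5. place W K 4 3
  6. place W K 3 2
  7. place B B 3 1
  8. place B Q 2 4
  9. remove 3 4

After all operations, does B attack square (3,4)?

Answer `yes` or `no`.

Answer: yes

Derivation:
Op 1: place WR@(4,2)
Op 2: place BR@(3,4)
Op 3: place BQ@(2,2)
Op 4: place BR@(0,1)
Op 5: place WK@(4,3)
Op 6: place WK@(3,2)
Op 7: place BB@(3,1)
Op 8: place BQ@(2,4)
Op 9: remove (3,4)
Per-piece attacks for B:
  BR@(0,1): attacks (0,2) (0,3) (0,4) (0,0) (1,1) (2,1) (3,1) [ray(1,0) blocked at (3,1)]
  BQ@(2,2): attacks (2,3) (2,4) (2,1) (2,0) (3,2) (1,2) (0,2) (3,3) (4,4) (3,1) (1,3) (0,4) (1,1) (0,0) [ray(0,1) blocked at (2,4); ray(1,0) blocked at (3,2); ray(1,-1) blocked at (3,1)]
  BQ@(2,4): attacks (2,3) (2,2) (3,4) (4,4) (1,4) (0,4) (3,3) (4,2) (1,3) (0,2) [ray(0,-1) blocked at (2,2); ray(1,-1) blocked at (4,2)]
  BB@(3,1): attacks (4,2) (4,0) (2,2) (2,0) [ray(1,1) blocked at (4,2); ray(-1,1) blocked at (2,2)]
B attacks (3,4): yes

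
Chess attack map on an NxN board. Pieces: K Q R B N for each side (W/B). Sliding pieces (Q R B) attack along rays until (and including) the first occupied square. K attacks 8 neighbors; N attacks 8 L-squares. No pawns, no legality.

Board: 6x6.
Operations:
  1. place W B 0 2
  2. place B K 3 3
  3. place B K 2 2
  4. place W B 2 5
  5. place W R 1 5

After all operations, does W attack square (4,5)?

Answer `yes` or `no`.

Op 1: place WB@(0,2)
Op 2: place BK@(3,3)
Op 3: place BK@(2,2)
Op 4: place WB@(2,5)
Op 5: place WR@(1,5)
Per-piece attacks for W:
  WB@(0,2): attacks (1,3) (2,4) (3,5) (1,1) (2,0)
  WR@(1,5): attacks (1,4) (1,3) (1,2) (1,1) (1,0) (2,5) (0,5) [ray(1,0) blocked at (2,5)]
  WB@(2,5): attacks (3,4) (4,3) (5,2) (1,4) (0,3)
W attacks (4,5): no

Answer: no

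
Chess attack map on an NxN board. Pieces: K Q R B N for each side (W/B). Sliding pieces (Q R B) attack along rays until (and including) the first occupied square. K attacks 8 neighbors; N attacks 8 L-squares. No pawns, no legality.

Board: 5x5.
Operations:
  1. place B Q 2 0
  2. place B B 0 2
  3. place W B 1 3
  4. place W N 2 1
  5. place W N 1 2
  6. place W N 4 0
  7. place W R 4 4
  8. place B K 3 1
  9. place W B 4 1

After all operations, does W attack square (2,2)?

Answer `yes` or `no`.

Op 1: place BQ@(2,0)
Op 2: place BB@(0,2)
Op 3: place WB@(1,3)
Op 4: place WN@(2,1)
Op 5: place WN@(1,2)
Op 6: place WN@(4,0)
Op 7: place WR@(4,4)
Op 8: place BK@(3,1)
Op 9: place WB@(4,1)
Per-piece attacks for W:
  WN@(1,2): attacks (2,4) (3,3) (0,4) (2,0) (3,1) (0,0)
  WB@(1,3): attacks (2,4) (2,2) (3,1) (0,4) (0,2) [ray(1,-1) blocked at (3,1); ray(-1,-1) blocked at (0,2)]
  WN@(2,1): attacks (3,3) (4,2) (1,3) (0,2) (4,0) (0,0)
  WN@(4,0): attacks (3,2) (2,1)
  WB@(4,1): attacks (3,2) (2,3) (1,4) (3,0)
  WR@(4,4): attacks (4,3) (4,2) (4,1) (3,4) (2,4) (1,4) (0,4) [ray(0,-1) blocked at (4,1)]
W attacks (2,2): yes

Answer: yes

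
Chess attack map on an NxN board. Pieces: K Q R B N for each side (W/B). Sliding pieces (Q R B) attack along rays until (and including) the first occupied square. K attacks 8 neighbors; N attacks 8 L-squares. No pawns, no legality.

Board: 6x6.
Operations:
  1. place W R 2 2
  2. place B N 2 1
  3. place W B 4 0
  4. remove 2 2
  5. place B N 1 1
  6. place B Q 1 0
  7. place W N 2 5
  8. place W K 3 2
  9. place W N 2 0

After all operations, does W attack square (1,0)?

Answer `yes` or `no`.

Answer: no

Derivation:
Op 1: place WR@(2,2)
Op 2: place BN@(2,1)
Op 3: place WB@(4,0)
Op 4: remove (2,2)
Op 5: place BN@(1,1)
Op 6: place BQ@(1,0)
Op 7: place WN@(2,5)
Op 8: place WK@(3,2)
Op 9: place WN@(2,0)
Per-piece attacks for W:
  WN@(2,0): attacks (3,2) (4,1) (1,2) (0,1)
  WN@(2,5): attacks (3,3) (4,4) (1,3) (0,4)
  WK@(3,2): attacks (3,3) (3,1) (4,2) (2,2) (4,3) (4,1) (2,3) (2,1)
  WB@(4,0): attacks (5,1) (3,1) (2,2) (1,3) (0,4)
W attacks (1,0): no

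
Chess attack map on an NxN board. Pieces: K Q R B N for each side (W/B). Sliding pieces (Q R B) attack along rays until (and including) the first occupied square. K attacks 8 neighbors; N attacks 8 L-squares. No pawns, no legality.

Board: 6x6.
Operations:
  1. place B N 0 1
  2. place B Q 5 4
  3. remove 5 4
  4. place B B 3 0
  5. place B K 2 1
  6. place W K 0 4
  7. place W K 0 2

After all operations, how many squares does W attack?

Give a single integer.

Op 1: place BN@(0,1)
Op 2: place BQ@(5,4)
Op 3: remove (5,4)
Op 4: place BB@(3,0)
Op 5: place BK@(2,1)
Op 6: place WK@(0,4)
Op 7: place WK@(0,2)
Per-piece attacks for W:
  WK@(0,2): attacks (0,3) (0,1) (1,2) (1,3) (1,1)
  WK@(0,4): attacks (0,5) (0,3) (1,4) (1,5) (1,3)
Union (8 distinct): (0,1) (0,3) (0,5) (1,1) (1,2) (1,3) (1,4) (1,5)

Answer: 8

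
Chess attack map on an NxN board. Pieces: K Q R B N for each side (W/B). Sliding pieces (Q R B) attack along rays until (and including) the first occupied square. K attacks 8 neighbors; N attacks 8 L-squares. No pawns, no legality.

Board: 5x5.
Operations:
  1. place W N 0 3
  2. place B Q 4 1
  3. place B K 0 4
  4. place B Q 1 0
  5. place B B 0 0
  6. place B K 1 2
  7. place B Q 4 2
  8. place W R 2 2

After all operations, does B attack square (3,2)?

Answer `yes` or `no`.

Op 1: place WN@(0,3)
Op 2: place BQ@(4,1)
Op 3: place BK@(0,4)
Op 4: place BQ@(1,0)
Op 5: place BB@(0,0)
Op 6: place BK@(1,2)
Op 7: place BQ@(4,2)
Op 8: place WR@(2,2)
Per-piece attacks for B:
  BB@(0,0): attacks (1,1) (2,2) [ray(1,1) blocked at (2,2)]
  BK@(0,4): attacks (0,3) (1,4) (1,3)
  BQ@(1,0): attacks (1,1) (1,2) (2,0) (3,0) (4,0) (0,0) (2,1) (3,2) (4,3) (0,1) [ray(0,1) blocked at (1,2); ray(-1,0) blocked at (0,0)]
  BK@(1,2): attacks (1,3) (1,1) (2,2) (0,2) (2,3) (2,1) (0,3) (0,1)
  BQ@(4,1): attacks (4,2) (4,0) (3,1) (2,1) (1,1) (0,1) (3,2) (2,3) (1,4) (3,0) [ray(0,1) blocked at (4,2)]
  BQ@(4,2): attacks (4,3) (4,4) (4,1) (3,2) (2,2) (3,3) (2,4) (3,1) (2,0) [ray(0,-1) blocked at (4,1); ray(-1,0) blocked at (2,2)]
B attacks (3,2): yes

Answer: yes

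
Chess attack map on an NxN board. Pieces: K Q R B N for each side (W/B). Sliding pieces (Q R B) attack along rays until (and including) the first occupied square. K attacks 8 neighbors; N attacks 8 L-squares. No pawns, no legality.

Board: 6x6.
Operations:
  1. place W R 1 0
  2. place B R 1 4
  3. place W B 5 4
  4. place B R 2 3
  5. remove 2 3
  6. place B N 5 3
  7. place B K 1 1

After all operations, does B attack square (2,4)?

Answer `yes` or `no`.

Op 1: place WR@(1,0)
Op 2: place BR@(1,4)
Op 3: place WB@(5,4)
Op 4: place BR@(2,3)
Op 5: remove (2,3)
Op 6: place BN@(5,3)
Op 7: place BK@(1,1)
Per-piece attacks for B:
  BK@(1,1): attacks (1,2) (1,0) (2,1) (0,1) (2,2) (2,0) (0,2) (0,0)
  BR@(1,4): attacks (1,5) (1,3) (1,2) (1,1) (2,4) (3,4) (4,4) (5,4) (0,4) [ray(0,-1) blocked at (1,1); ray(1,0) blocked at (5,4)]
  BN@(5,3): attacks (4,5) (3,4) (4,1) (3,2)
B attacks (2,4): yes

Answer: yes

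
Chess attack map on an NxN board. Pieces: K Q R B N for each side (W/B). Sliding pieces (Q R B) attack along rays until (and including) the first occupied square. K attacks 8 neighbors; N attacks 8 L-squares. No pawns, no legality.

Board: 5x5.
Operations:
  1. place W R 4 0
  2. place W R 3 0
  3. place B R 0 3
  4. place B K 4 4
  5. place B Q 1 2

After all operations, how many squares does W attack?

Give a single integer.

Answer: 13

Derivation:
Op 1: place WR@(4,0)
Op 2: place WR@(3,0)
Op 3: place BR@(0,3)
Op 4: place BK@(4,4)
Op 5: place BQ@(1,2)
Per-piece attacks for W:
  WR@(3,0): attacks (3,1) (3,2) (3,3) (3,4) (4,0) (2,0) (1,0) (0,0) [ray(1,0) blocked at (4,0)]
  WR@(4,0): attacks (4,1) (4,2) (4,3) (4,4) (3,0) [ray(0,1) blocked at (4,4); ray(-1,0) blocked at (3,0)]
Union (13 distinct): (0,0) (1,0) (2,0) (3,0) (3,1) (3,2) (3,3) (3,4) (4,0) (4,1) (4,2) (4,3) (4,4)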